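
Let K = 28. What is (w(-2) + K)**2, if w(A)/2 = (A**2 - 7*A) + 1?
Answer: 4356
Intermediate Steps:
w(A) = 2 - 14*A + 2*A**2 (w(A) = 2*((A**2 - 7*A) + 1) = 2*(1 + A**2 - 7*A) = 2 - 14*A + 2*A**2)
(w(-2) + K)**2 = ((2 - 14*(-2) + 2*(-2)**2) + 28)**2 = ((2 + 28 + 2*4) + 28)**2 = ((2 + 28 + 8) + 28)**2 = (38 + 28)**2 = 66**2 = 4356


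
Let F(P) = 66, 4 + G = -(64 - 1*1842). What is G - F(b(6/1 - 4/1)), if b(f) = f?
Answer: 1708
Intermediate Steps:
G = 1774 (G = -4 - (64 - 1*1842) = -4 - (64 - 1842) = -4 - 1*(-1778) = -4 + 1778 = 1774)
G - F(b(6/1 - 4/1)) = 1774 - 1*66 = 1774 - 66 = 1708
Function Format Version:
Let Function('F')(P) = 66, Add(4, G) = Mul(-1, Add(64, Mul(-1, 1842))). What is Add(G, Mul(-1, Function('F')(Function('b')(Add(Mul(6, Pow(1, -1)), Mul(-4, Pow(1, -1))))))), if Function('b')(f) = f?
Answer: 1708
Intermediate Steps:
G = 1774 (G = Add(-4, Mul(-1, Add(64, Mul(-1, 1842)))) = Add(-4, Mul(-1, Add(64, -1842))) = Add(-4, Mul(-1, -1778)) = Add(-4, 1778) = 1774)
Add(G, Mul(-1, Function('F')(Function('b')(Add(Mul(6, Pow(1, -1)), Mul(-4, Pow(1, -1))))))) = Add(1774, Mul(-1, 66)) = Add(1774, -66) = 1708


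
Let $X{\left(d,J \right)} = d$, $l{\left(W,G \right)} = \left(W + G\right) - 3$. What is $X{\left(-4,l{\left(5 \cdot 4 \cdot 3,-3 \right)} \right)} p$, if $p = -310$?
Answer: $1240$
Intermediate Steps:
$l{\left(W,G \right)} = -3 + G + W$ ($l{\left(W,G \right)} = \left(G + W\right) - 3 = -3 + G + W$)
$X{\left(-4,l{\left(5 \cdot 4 \cdot 3,-3 \right)} \right)} p = \left(-4\right) \left(-310\right) = 1240$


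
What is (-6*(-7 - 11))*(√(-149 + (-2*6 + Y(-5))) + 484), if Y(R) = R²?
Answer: 52272 + 216*I*√34 ≈ 52272.0 + 1259.5*I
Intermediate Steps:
(-6*(-7 - 11))*(√(-149 + (-2*6 + Y(-5))) + 484) = (-6*(-7 - 11))*(√(-149 + (-2*6 + (-5)²)) + 484) = (-6*(-18))*(√(-149 + (-12 + 25)) + 484) = 108*(√(-149 + 13) + 484) = 108*(√(-136) + 484) = 108*(2*I*√34 + 484) = 108*(484 + 2*I*√34) = 52272 + 216*I*√34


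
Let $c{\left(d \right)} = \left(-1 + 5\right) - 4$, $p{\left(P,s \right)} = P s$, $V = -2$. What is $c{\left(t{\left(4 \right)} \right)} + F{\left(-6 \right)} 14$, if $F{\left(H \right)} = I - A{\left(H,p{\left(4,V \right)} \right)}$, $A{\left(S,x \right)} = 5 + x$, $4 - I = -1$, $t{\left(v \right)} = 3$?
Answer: $112$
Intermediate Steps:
$I = 5$ ($I = 4 - -1 = 4 + 1 = 5$)
$c{\left(d \right)} = 0$ ($c{\left(d \right)} = 4 - 4 = 0$)
$F{\left(H \right)} = 8$ ($F{\left(H \right)} = 5 - \left(5 + 4 \left(-2\right)\right) = 5 - \left(5 - 8\right) = 5 - -3 = 5 + 3 = 8$)
$c{\left(t{\left(4 \right)} \right)} + F{\left(-6 \right)} 14 = 0 + 8 \cdot 14 = 0 + 112 = 112$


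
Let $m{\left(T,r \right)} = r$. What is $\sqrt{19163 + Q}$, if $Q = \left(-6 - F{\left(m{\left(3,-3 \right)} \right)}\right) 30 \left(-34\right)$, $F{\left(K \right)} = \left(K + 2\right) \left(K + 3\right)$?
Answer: $\sqrt{25283} \approx 159.01$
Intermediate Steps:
$F{\left(K \right)} = \left(2 + K\right) \left(3 + K\right)$
$Q = 6120$ ($Q = \left(-6 - \left(6 + \left(-3\right)^{2} + 5 \left(-3\right)\right)\right) 30 \left(-34\right) = \left(-6 - \left(6 + 9 - 15\right)\right) 30 \left(-34\right) = \left(-6 - 0\right) 30 \left(-34\right) = \left(-6 + 0\right) 30 \left(-34\right) = \left(-6\right) 30 \left(-34\right) = \left(-180\right) \left(-34\right) = 6120$)
$\sqrt{19163 + Q} = \sqrt{19163 + 6120} = \sqrt{25283}$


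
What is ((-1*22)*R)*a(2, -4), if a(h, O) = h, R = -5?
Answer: 220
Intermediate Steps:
((-1*22)*R)*a(2, -4) = (-1*22*(-5))*2 = -22*(-5)*2 = 110*2 = 220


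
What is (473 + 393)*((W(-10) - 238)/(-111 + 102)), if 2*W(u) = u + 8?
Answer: 206974/9 ≈ 22997.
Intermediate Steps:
W(u) = 4 + u/2 (W(u) = (u + 8)/2 = (8 + u)/2 = 4 + u/2)
(473 + 393)*((W(-10) - 238)/(-111 + 102)) = (473 + 393)*(((4 + (½)*(-10)) - 238)/(-111 + 102)) = 866*(((4 - 5) - 238)/(-9)) = 866*((-1 - 238)*(-⅑)) = 866*(-239*(-⅑)) = 866*(239/9) = 206974/9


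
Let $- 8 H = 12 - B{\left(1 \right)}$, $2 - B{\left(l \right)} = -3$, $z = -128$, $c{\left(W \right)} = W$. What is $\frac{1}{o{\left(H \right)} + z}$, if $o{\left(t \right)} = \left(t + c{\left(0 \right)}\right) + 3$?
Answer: $- \frac{8}{1007} \approx -0.0079444$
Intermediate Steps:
$B{\left(l \right)} = 5$ ($B{\left(l \right)} = 2 - -3 = 2 + 3 = 5$)
$H = - \frac{7}{8}$ ($H = - \frac{12 - 5}{8} = \left(- \frac{1}{8}\right) 7 = - \frac{7}{8} \approx -0.875$)
$o{\left(t \right)} = 3 + t$ ($o{\left(t \right)} = \left(t + 0\right) + 3 = t + 3 = 3 + t$)
$\frac{1}{o{\left(H \right)} + z} = \frac{1}{\left(3 - \frac{7}{8}\right) - 128} = \frac{1}{\frac{17}{8} - 128} = \frac{1}{- \frac{1007}{8}} = - \frac{8}{1007}$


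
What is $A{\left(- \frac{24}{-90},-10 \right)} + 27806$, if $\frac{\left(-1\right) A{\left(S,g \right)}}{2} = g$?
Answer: $27826$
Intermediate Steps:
$A{\left(S,g \right)} = - 2 g$
$A{\left(- \frac{24}{-90},-10 \right)} + 27806 = \left(-2\right) \left(-10\right) + 27806 = 20 + 27806 = 27826$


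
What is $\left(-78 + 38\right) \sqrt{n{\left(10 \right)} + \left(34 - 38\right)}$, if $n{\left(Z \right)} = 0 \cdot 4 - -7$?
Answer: $- 40 \sqrt{3} \approx -69.282$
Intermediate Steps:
$n{\left(Z \right)} = 7$ ($n{\left(Z \right)} = 0 + 7 = 7$)
$\left(-78 + 38\right) \sqrt{n{\left(10 \right)} + \left(34 - 38\right)} = \left(-78 + 38\right) \sqrt{7 + \left(34 - 38\right)} = - 40 \sqrt{7 - 4} = - 40 \sqrt{3}$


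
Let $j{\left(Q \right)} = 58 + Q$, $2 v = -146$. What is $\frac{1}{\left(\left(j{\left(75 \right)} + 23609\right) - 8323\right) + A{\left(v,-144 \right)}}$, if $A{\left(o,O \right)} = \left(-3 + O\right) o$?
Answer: $\frac{1}{26150} \approx 3.8241 \cdot 10^{-5}$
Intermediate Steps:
$v = -73$ ($v = \frac{1}{2} \left(-146\right) = -73$)
$A{\left(o,O \right)} = o \left(-3 + O\right)$
$\frac{1}{\left(\left(j{\left(75 \right)} + 23609\right) - 8323\right) + A{\left(v,-144 \right)}} = \frac{1}{\left(\left(\left(58 + 75\right) + 23609\right) - 8323\right) - 73 \left(-3 - 144\right)} = \frac{1}{\left(\left(133 + 23609\right) - 8323\right) - -10731} = \frac{1}{\left(23742 - 8323\right) + 10731} = \frac{1}{15419 + 10731} = \frac{1}{26150}$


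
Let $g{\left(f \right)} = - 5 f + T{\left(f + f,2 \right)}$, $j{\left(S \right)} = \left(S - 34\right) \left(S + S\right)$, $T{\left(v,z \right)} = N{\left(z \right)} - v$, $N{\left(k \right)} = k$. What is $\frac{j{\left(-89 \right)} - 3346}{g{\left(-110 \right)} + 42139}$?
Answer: $\frac{18548}{42911} \approx 0.43224$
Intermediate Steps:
$T{\left(v,z \right)} = z - v$
$j{\left(S \right)} = 2 S \left(-34 + S\right)$ ($j{\left(S \right)} = \left(-34 + S\right) 2 S = 2 S \left(-34 + S\right)$)
$g{\left(f \right)} = 2 - 7 f$ ($g{\left(f \right)} = - 5 f - \left(-2 + 2 f\right) = 2 - 7 f$)
$\frac{j{\left(-89 \right)} - 3346}{g{\left(-110 \right)} + 42139} = \frac{2 \left(-89\right) \left(-34 - 89\right) - 3346}{\left(2 - -770\right) + 42139} = \frac{2 \left(-89\right) \left(-123\right) - 3346}{\left(2 + 770\right) + 42139} = \frac{21894 - 3346}{772 + 42139} = \frac{18548}{42911}$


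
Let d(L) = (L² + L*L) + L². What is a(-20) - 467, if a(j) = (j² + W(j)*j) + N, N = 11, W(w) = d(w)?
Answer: -24056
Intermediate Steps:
d(L) = 3*L² (d(L) = (L² + L²) + L² = 2*L² + L² = 3*L²)
W(w) = 3*w²
a(j) = 11 + j² + 3*j³ (a(j) = (j² + (3*j²)*j) + 11 = (j² + 3*j³) + 11 = 11 + j² + 3*j³)
a(-20) - 467 = (11 + (-20)² + 3*(-20)³) - 467 = (11 + 400 + 3*(-8000)) - 467 = (11 + 400 - 24000) - 467 = -23589 - 467 = -24056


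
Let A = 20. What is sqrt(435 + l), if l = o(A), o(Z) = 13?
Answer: 8*sqrt(7) ≈ 21.166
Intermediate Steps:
l = 13
sqrt(435 + l) = sqrt(435 + 13) = sqrt(448) = 8*sqrt(7)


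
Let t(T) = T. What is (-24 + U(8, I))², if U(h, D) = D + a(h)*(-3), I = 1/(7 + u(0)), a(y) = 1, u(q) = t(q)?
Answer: 35344/49 ≈ 721.31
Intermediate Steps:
u(q) = q
I = ⅐ (I = 1/(7 + 0) = 1/7 = ⅐ ≈ 0.14286)
U(h, D) = -3 + D (U(h, D) = D + 1*(-3) = D - 3 = -3 + D)
(-24 + U(8, I))² = (-24 + (-3 + ⅐))² = (-24 - 20/7)² = (-188/7)² = 35344/49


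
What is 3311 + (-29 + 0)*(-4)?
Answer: 3427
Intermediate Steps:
3311 + (-29 + 0)*(-4) = 3311 - 29*(-4) = 3311 + 116 = 3427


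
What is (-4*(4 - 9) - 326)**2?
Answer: 93636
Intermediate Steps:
(-4*(4 - 9) - 326)**2 = (-4*(-5) - 326)**2 = (20 - 326)**2 = (-306)**2 = 93636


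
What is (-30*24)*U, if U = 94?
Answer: -67680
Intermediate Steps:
(-30*24)*U = -30*24*94 = -720*94 = -67680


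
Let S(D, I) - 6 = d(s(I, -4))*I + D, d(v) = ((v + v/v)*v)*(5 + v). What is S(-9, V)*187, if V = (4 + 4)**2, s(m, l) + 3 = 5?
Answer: 502095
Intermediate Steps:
s(m, l) = 2 (s(m, l) = -3 + 5 = 2)
V = 64 (V = 8**2 = 64)
d(v) = v*(1 + v)*(5 + v) (d(v) = ((v + 1)*v)*(5 + v) = ((1 + v)*v)*(5 + v) = (v*(1 + v))*(5 + v) = v*(1 + v)*(5 + v))
S(D, I) = 6 + D + 42*I (S(D, I) = 6 + ((2*(5 + 2**2 + 6*2))*I + D) = 6 + ((2*(5 + 4 + 12))*I + D) = 6 + ((2*21)*I + D) = 6 + (42*I + D) = 6 + (D + 42*I) = 6 + D + 42*I)
S(-9, V)*187 = (6 - 9 + 42*64)*187 = (6 - 9 + 2688)*187 = 2685*187 = 502095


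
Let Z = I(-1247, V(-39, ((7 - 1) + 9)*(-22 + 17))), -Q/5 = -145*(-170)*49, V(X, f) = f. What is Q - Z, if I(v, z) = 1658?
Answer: -6040908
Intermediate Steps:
Q = -6039250 (Q = -5*(-145*(-170))*49 = -123250*49 = -5*1207850 = -6039250)
Z = 1658
Q - Z = -6039250 - 1*1658 = -6039250 - 1658 = -6040908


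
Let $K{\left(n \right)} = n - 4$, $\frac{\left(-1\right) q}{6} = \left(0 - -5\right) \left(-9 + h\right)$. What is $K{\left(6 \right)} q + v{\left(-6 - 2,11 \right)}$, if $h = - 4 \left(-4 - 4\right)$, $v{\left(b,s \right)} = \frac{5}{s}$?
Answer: $- \frac{15175}{11} \approx -1379.5$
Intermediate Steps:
$h = 32$ ($h = \left(-4\right) \left(-8\right) = 32$)
$q = -690$ ($q = - 6 \left(0 - -5\right) \left(-9 + 32\right) = - 6 \left(0 + 5\right) 23 = - 6 \cdot 5 \cdot 23 = \left(-6\right) 115 = -690$)
$K{\left(n \right)} = -4 + n$
$K{\left(6 \right)} q + v{\left(-6 - 2,11 \right)} = \left(-4 + 6\right) \left(-690\right) + \frac{5}{11} = 2 \left(-690\right) + 5 \cdot \frac{1}{11} = -1380 + \frac{5}{11} = - \frac{15175}{11}$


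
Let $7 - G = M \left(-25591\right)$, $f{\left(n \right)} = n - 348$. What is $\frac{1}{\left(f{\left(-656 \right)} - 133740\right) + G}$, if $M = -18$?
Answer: $- \frac{1}{595375} \approx -1.6796 \cdot 10^{-6}$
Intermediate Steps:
$f{\left(n \right)} = -348 + n$
$G = -460631$ ($G = 7 - \left(-18\right) \left(-25591\right) = 7 - 460638 = -460631$)
$\frac{1}{\left(f{\left(-656 \right)} - 133740\right) + G} = \frac{1}{\left(\left(-348 - 656\right) - 133740\right) - 460631} = \frac{1}{\left(-1004 - 133740\right) - 460631} = \frac{1}{-134744 - 460631} = \frac{1}{-595375} = - \frac{1}{595375}$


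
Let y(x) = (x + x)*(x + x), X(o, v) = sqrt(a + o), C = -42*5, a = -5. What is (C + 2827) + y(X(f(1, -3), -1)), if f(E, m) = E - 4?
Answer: 2585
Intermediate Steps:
f(E, m) = -4 + E
C = -210
X(o, v) = sqrt(-5 + o)
y(x) = 4*x**2 (y(x) = (2*x)*(2*x) = 4*x**2)
(C + 2827) + y(X(f(1, -3), -1)) = (-210 + 2827) + 4*(sqrt(-5 + (-4 + 1)))**2 = 2617 + 4*(sqrt(-5 - 3))**2 = 2617 + 4*(sqrt(-8))**2 = 2617 + 4*(2*I*sqrt(2))**2 = 2617 + 4*(-8) = 2617 - 32 = 2585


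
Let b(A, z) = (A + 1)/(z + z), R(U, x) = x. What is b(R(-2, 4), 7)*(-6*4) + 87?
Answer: 549/7 ≈ 78.429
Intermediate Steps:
b(A, z) = (1 + A)/(2*z) (b(A, z) = (1 + A)/((2*z)) = (1 + A)*(1/(2*z)) = (1 + A)/(2*z))
b(R(-2, 4), 7)*(-6*4) + 87 = ((1/2)*(1 + 4)/7)*(-6*4) + 87 = ((1/2)*(1/7)*5)*(-24) + 87 = (5/14)*(-24) + 87 = -60/7 + 87 = 549/7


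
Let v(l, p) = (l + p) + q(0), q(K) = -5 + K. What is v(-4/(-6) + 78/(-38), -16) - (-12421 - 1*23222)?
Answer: 2030375/57 ≈ 35621.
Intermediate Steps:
v(l, p) = -5 + l + p (v(l, p) = (l + p) + (-5 + 0) = (l + p) - 5 = -5 + l + p)
v(-4/(-6) + 78/(-38), -16) - (-12421 - 1*23222) = (-5 + (-4/(-6) + 78/(-38)) - 16) - (-12421 - 1*23222) = (-5 + (-4*(-1/6) + 78*(-1/38)) - 16) - (-12421 - 23222) = (-5 + (2/3 - 39/19) - 16) - 1*(-35643) = (-5 - 79/57 - 16) + 35643 = -1276/57 + 35643 = 2030375/57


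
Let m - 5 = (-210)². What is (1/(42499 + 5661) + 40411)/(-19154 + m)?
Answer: 1946193761/1201640160 ≈ 1.6196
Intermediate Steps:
m = 44105 (m = 5 + (-210)² = 5 + 44100 = 44105)
(1/(42499 + 5661) + 40411)/(-19154 + m) = (1/(42499 + 5661) + 40411)/(-19154 + 44105) = (1/48160 + 40411)/24951 = (1/48160 + 40411)*(1/24951) = (1946193761/48160)*(1/24951) = 1946193761/1201640160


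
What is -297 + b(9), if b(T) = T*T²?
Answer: 432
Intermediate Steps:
b(T) = T³
-297 + b(9) = -297 + 9³ = -297 + 729 = 432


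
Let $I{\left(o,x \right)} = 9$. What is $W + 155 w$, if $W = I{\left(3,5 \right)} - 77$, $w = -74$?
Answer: $-11538$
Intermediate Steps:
$W = -68$ ($W = 9 - 77 = -68$)
$W + 155 w = -68 + 155 \left(-74\right) = -68 - 11470 = -11538$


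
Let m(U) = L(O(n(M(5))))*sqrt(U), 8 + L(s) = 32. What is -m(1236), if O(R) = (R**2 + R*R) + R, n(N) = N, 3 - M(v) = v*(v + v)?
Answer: -48*sqrt(309) ≈ -843.76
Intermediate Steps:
M(v) = 3 - 2*v**2 (M(v) = 3 - v*(v + v) = 3 - v*2*v = 3 - 2*v**2)
O(R) = R + 2*R**2 (O(R) = (R**2 + R**2) + R = 2*R**2 + R = R + 2*R**2)
L(s) = 24 (L(s) = -8 + 32 = 24)
m(U) = 24*sqrt(U)
-m(1236) = -24*sqrt(1236) = -24*2*sqrt(309) = -48*sqrt(309)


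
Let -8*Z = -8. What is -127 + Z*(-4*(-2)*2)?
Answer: -111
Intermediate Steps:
Z = 1 (Z = -1/8*(-8) = 1)
-127 + Z*(-4*(-2)*2) = -127 + 1*(-4*(-2)*2) = -127 + 1*(8*2) = -127 + 1*16 = -127 + 16 = -111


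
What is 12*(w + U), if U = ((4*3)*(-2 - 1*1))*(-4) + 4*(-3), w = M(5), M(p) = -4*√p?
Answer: 1584 - 48*√5 ≈ 1476.7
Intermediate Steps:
w = -4*√5 ≈ -8.9443
U = 132 (U = (12*(-2 - 1))*(-4) - 12 = (12*(-3))*(-4) - 12 = -36*(-4) - 12 = 144 - 12 = 132)
12*(w + U) = 12*(-4*√5 + 132) = 12*(132 - 4*√5) = 1584 - 48*√5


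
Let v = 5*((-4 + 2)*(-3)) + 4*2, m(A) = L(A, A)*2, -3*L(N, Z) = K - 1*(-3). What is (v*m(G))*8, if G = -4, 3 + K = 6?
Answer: -1216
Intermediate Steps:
K = 3 (K = -3 + 6 = 3)
L(N, Z) = -2 (L(N, Z) = -(3 - 1*(-3))/3 = -(3 + 3)/3 = -1/3*6 = -2)
m(A) = -4 (m(A) = -2*2 = -4)
v = 38 (v = 5*(-2*(-3)) + 8 = 5*6 + 8 = 30 + 8 = 38)
(v*m(G))*8 = (38*(-4))*8 = -152*8 = -1216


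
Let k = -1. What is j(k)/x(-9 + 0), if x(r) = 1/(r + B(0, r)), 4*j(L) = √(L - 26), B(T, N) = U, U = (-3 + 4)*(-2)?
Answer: -33*I*√3/4 ≈ -14.289*I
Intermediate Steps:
U = -2 (U = 1*(-2) = -2)
B(T, N) = -2
j(L) = √(-26 + L)/4 (j(L) = √(L - 26)/4 = √(-26 + L)/4)
x(r) = 1/(-2 + r) (x(r) = 1/(r - 2) = 1/(-2 + r))
j(k)/x(-9 + 0) = (√(-26 - 1)/4)/(1/(-2 + (-9 + 0))) = (√(-27)/4)/(1/(-2 - 9)) = ((3*I*√3)/4)/(1/(-11)) = (3*I*√3/4)/(-1/11) = (3*I*√3/4)*(-11) = -33*I*√3/4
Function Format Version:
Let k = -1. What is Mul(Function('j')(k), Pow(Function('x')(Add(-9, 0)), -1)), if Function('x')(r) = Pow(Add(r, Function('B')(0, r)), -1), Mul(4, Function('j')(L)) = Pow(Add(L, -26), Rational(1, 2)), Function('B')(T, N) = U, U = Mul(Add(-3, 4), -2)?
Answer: Mul(Rational(-33, 4), I, Pow(3, Rational(1, 2))) ≈ Mul(-14.289, I)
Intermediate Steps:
U = -2 (U = Mul(1, -2) = -2)
Function('B')(T, N) = -2
Function('j')(L) = Mul(Rational(1, 4), Pow(Add(-26, L), Rational(1, 2))) (Function('j')(L) = Mul(Rational(1, 4), Pow(Add(L, -26), Rational(1, 2))) = Mul(Rational(1, 4), Pow(Add(-26, L), Rational(1, 2))))
Function('x')(r) = Pow(Add(-2, r), -1) (Function('x')(r) = Pow(Add(r, -2), -1) = Pow(Add(-2, r), -1))
Mul(Function('j')(k), Pow(Function('x')(Add(-9, 0)), -1)) = Mul(Mul(Rational(1, 4), Pow(Add(-26, -1), Rational(1, 2))), Pow(Pow(Add(-2, Add(-9, 0)), -1), -1)) = Mul(Mul(Rational(1, 4), Pow(-27, Rational(1, 2))), Pow(Pow(Add(-2, -9), -1), -1)) = Mul(Mul(Rational(1, 4), Mul(3, I, Pow(3, Rational(1, 2)))), Pow(Pow(-11, -1), -1)) = Mul(Mul(Rational(3, 4), I, Pow(3, Rational(1, 2))), Pow(Rational(-1, 11), -1)) = Mul(Mul(Rational(3, 4), I, Pow(3, Rational(1, 2))), -11) = Mul(Rational(-33, 4), I, Pow(3, Rational(1, 2)))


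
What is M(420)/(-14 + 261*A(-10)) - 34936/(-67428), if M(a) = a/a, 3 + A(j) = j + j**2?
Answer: 198217519/382535901 ≈ 0.51817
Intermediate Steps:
A(j) = -3 + j + j**2 (A(j) = -3 + (j + j**2) = -3 + j + j**2)
M(a) = 1
M(420)/(-14 + 261*A(-10)) - 34936/(-67428) = 1/(-14 + 261*(-3 - 10 + (-10)**2)) - 34936/(-67428) = 1/(-14 + 261*(-3 - 10 + 100)) - 34936*(-1/67428) = 1/(-14 + 261*87) + 8734/16857 = 1/(-14 + 22707) + 8734/16857 = 1/22693 + 8734/16857 = 198217519/382535901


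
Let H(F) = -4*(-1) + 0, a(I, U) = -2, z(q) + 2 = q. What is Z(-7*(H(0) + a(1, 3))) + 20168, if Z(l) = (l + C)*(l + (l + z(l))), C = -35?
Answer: 22324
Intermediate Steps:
z(q) = -2 + q
H(F) = 4 (H(F) = 4 + 0 = 4)
Z(l) = (-35 + l)*(-2 + 3*l) (Z(l) = (l - 35)*(l + (l + (-2 + l))) = (-35 + l)*(l + (-2 + 2*l)) = (-35 + l)*(-2 + 3*l))
Z(-7*(H(0) + a(1, 3))) + 20168 = (70 - (-749)*(4 - 2) + 3*(-7*(4 - 2))²) + 20168 = (70 - (-749)*2 + 3*(-7*2)²) + 20168 = (70 - 107*(-14) + 3*(-14)²) + 20168 = (70 + 1498 + 3*196) + 20168 = (70 + 1498 + 588) + 20168 = 2156 + 20168 = 22324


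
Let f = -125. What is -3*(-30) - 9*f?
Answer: 1215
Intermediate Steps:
-3*(-30) - 9*f = -3*(-30) - 9*(-125) = 90 + 1125 = 1215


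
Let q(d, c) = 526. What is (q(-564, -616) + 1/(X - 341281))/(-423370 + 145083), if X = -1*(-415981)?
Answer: -39292201/20788038900 ≈ -0.0018901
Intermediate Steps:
X = 415981
(q(-564, -616) + 1/(X - 341281))/(-423370 + 145083) = (526 + 1/(415981 - 341281))/(-423370 + 145083) = (526 + 1/74700)/(-278287) = (526 + 1/74700)*(-1/278287) = (39292201/74700)*(-1/278287) = -39292201/20788038900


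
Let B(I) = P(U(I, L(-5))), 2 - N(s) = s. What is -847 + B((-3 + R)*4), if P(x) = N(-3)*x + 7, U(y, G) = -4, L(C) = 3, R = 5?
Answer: -860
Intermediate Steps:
N(s) = 2 - s
P(x) = 7 + 5*x (P(x) = (2 - 1*(-3))*x + 7 = (2 + 3)*x + 7 = 5*x + 7 = 7 + 5*x)
B(I) = -13 (B(I) = 7 + 5*(-4) = 7 - 20 = -13)
-847 + B((-3 + R)*4) = -847 - 13 = -860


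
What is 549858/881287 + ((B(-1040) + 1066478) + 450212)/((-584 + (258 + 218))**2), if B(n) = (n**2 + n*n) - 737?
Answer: 28750471271/90967536 ≈ 316.05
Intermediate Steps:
B(n) = -737 + 2*n**2 (B(n) = (n**2 + n**2) - 737 = 2*n**2 - 737 = -737 + 2*n**2)
549858/881287 + ((B(-1040) + 1066478) + 450212)/((-584 + (258 + 218))**2) = 549858/881287 + (((-737 + 2*(-1040)**2) + 1066478) + 450212)/((-584 + (258 + 218))**2) = 549858*(1/881287) + (((-737 + 2*1081600) + 1066478) + 450212)/((-584 + 476)**2) = 4866/7799 + (((-737 + 2163200) + 1066478) + 450212)/((-108)**2) = 4866/7799 + ((2162463 + 1066478) + 450212)/11664 = 4866/7799 + (3228941 + 450212)*(1/11664) = 4866/7799 + 3679153*(1/11664) = 4866/7799 + 3679153/11664 = 28750471271/90967536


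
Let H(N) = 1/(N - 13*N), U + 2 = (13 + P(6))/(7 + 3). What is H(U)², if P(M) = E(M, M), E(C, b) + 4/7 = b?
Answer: 1225/4356 ≈ 0.28122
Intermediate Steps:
E(C, b) = -4/7 + b
P(M) = -4/7 + M
U = -11/70 (U = -2 + (13 + (-4/7 + 6))/(7 + 3) = -2 + (13 + 38/7)/10 = -2 + (129/7)*(⅒) = -2 + 129/70 = -11/70 ≈ -0.15714)
H(N) = -1/(12*N) (H(N) = 1/(-12*N) = -1/(12*N))
H(U)² = (-1/(12*(-11/70)))² = (-1/12*(-70/11))² = (35/66)² = 1225/4356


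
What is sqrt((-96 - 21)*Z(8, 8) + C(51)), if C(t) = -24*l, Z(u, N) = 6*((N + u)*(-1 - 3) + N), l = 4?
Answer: 4*sqrt(2451) ≈ 198.03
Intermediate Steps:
Z(u, N) = -24*u - 18*N (Z(u, N) = 6*((N + u)*(-4) + N) = 6*((-4*N - 4*u) + N) = 6*(-4*u - 3*N) = -24*u - 18*N)
C(t) = -96 (C(t) = -24*4 = -96)
sqrt((-96 - 21)*Z(8, 8) + C(51)) = sqrt((-96 - 21)*(-24*8 - 18*8) - 96) = sqrt(-117*(-192 - 144) - 96) = sqrt(-117*(-336) - 96) = sqrt(39312 - 96) = sqrt(39216) = 4*sqrt(2451)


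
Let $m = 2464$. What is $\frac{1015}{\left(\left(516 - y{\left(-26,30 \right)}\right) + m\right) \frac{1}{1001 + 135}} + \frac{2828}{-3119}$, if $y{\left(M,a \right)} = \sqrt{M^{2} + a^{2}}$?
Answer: $\frac{1336494916316}{3461631507} + \frac{288260 \sqrt{394}}{1109853} \approx 391.24$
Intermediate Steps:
$\frac{1015}{\left(\left(516 - y{\left(-26,30 \right)}\right) + m\right) \frac{1}{1001 + 135}} + \frac{2828}{-3119} = \frac{1015}{\left(\left(516 - \sqrt{\left(-26\right)^{2} + 30^{2}}\right) + 2464\right) \frac{1}{1001 + 135}} + \frac{2828}{-3119} = \frac{1015}{\left(\left(516 - \sqrt{676 + 900}\right) + 2464\right) \frac{1}{1136}} + 2828 \left(- \frac{1}{3119}\right) = \frac{1015}{\left(\left(516 - \sqrt{1576}\right) + 2464\right) \frac{1}{1136}} - \frac{2828}{3119} = \frac{1015}{\left(\left(516 - 2 \sqrt{394}\right) + 2464\right) \frac{1}{1136}} - \frac{2828}{3119} = \frac{1015}{\left(2980 - 2 \sqrt{394}\right) \frac{1}{1136}} - \frac{2828}{3119} = \frac{1015}{\frac{745}{284} - \frac{\sqrt{394}}{568}} - \frac{2828}{3119} = - \frac{2828}{3119} + \frac{1015}{\frac{745}{284} - \frac{\sqrt{394}}{568}}$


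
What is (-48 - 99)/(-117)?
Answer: 49/39 ≈ 1.2564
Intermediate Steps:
(-48 - 99)/(-117) = -1/117*(-147) = 49/39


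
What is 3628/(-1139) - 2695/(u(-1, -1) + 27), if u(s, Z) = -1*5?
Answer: -286311/2278 ≈ -125.69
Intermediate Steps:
u(s, Z) = -5
3628/(-1139) - 2695/(u(-1, -1) + 27) = 3628/(-1139) - 2695/(-5 + 27) = 3628*(-1/1139) - 2695/(22*1) = -3628/1139 - 2695/22 = -3628/1139 - 2695*1/22 = -3628/1139 - 245/2 = -286311/2278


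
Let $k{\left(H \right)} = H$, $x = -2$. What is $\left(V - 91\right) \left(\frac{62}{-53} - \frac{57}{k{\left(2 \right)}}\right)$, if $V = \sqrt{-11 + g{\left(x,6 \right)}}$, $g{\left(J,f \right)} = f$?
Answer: $\frac{286195}{106} - \frac{3145 i \sqrt{5}}{106} \approx 2700.0 - 66.344 i$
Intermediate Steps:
$V = i \sqrt{5}$ ($V = \sqrt{-11 + 6} = \sqrt{-5} = i \sqrt{5} \approx 2.2361 i$)
$\left(V - 91\right) \left(\frac{62}{-53} - \frac{57}{k{\left(2 \right)}}\right) = \left(i \sqrt{5} - 91\right) \left(\frac{62}{-53} - \frac{57}{2}\right) = \left(-91 + i \sqrt{5}\right) \left(62 \left(- \frac{1}{53}\right) - \frac{57}{2}\right) = \left(-91 + i \sqrt{5}\right) \left(- \frac{62}{53} - \frac{57}{2}\right) = \left(-91 + i \sqrt{5}\right) \left(- \frac{3145}{106}\right) = \frac{286195}{106} - \frac{3145 i \sqrt{5}}{106}$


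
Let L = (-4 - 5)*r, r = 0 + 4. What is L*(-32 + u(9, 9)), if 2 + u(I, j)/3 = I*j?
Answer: -7380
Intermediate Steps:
r = 4
u(I, j) = -6 + 3*I*j (u(I, j) = -6 + 3*(I*j) = -6 + 3*I*j)
L = -36 (L = (-4 - 5)*4 = -9*4 = -36)
L*(-32 + u(9, 9)) = -36*(-32 + (-6 + 3*9*9)) = -36*(-32 + (-6 + 243)) = -36*(-32 + 237) = -36*205 = -7380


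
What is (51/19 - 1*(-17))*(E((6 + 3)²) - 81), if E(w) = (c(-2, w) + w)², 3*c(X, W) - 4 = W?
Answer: 39963770/171 ≈ 2.3371e+5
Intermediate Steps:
c(X, W) = 4/3 + W/3
E(w) = (4/3 + 4*w/3)² (E(w) = ((4/3 + w/3) + w)² = (4/3 + 4*w/3)²)
(51/19 - 1*(-17))*(E((6 + 3)²) - 81) = (51/19 - 1*(-17))*(16*(1 + (6 + 3)²)²/9 - 81) = (51*(1/19) + 17)*(16*(1 + 9²)²/9 - 81) = (51/19 + 17)*(16*(1 + 81)²/9 - 81) = 374*((16/9)*82² - 81)/19 = 374*((16/9)*6724 - 81)/19 = 374*(107584/9 - 81)/19 = (374/19)*(106855/9) = 39963770/171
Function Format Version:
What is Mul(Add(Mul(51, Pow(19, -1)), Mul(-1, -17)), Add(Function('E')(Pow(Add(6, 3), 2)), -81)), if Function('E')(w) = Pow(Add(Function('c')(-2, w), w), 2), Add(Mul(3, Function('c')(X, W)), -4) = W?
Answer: Rational(39963770, 171) ≈ 2.3371e+5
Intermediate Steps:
Function('c')(X, W) = Add(Rational(4, 3), Mul(Rational(1, 3), W))
Function('E')(w) = Pow(Add(Rational(4, 3), Mul(Rational(4, 3), w)), 2) (Function('E')(w) = Pow(Add(Add(Rational(4, 3), Mul(Rational(1, 3), w)), w), 2) = Pow(Add(Rational(4, 3), Mul(Rational(4, 3), w)), 2))
Mul(Add(Mul(51, Pow(19, -1)), Mul(-1, -17)), Add(Function('E')(Pow(Add(6, 3), 2)), -81)) = Mul(Add(Mul(51, Pow(19, -1)), Mul(-1, -17)), Add(Mul(Rational(16, 9), Pow(Add(1, Pow(Add(6, 3), 2)), 2)), -81)) = Mul(Add(Mul(51, Rational(1, 19)), 17), Add(Mul(Rational(16, 9), Pow(Add(1, Pow(9, 2)), 2)), -81)) = Mul(Add(Rational(51, 19), 17), Add(Mul(Rational(16, 9), Pow(Add(1, 81), 2)), -81)) = Mul(Rational(374, 19), Add(Mul(Rational(16, 9), Pow(82, 2)), -81)) = Mul(Rational(374, 19), Add(Mul(Rational(16, 9), 6724), -81)) = Mul(Rational(374, 19), Add(Rational(107584, 9), -81)) = Mul(Rational(374, 19), Rational(106855, 9)) = Rational(39963770, 171)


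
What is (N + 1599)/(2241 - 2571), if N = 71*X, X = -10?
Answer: -889/330 ≈ -2.6939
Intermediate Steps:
N = -710 (N = 71*(-10) = -710)
(N + 1599)/(2241 - 2571) = (-710 + 1599)/(2241 - 2571) = 889/(-330) = 889*(-1/330) = -889/330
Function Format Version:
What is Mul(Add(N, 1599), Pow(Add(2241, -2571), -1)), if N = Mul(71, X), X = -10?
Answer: Rational(-889, 330) ≈ -2.6939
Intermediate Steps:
N = -710 (N = Mul(71, -10) = -710)
Mul(Add(N, 1599), Pow(Add(2241, -2571), -1)) = Mul(Add(-710, 1599), Pow(Add(2241, -2571), -1)) = Mul(889, Pow(-330, -1)) = Mul(889, Rational(-1, 330)) = Rational(-889, 330)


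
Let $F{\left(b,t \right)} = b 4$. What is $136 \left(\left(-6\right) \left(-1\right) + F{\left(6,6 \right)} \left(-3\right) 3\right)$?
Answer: $-28560$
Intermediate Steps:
$F{\left(b,t \right)} = 4 b$
$136 \left(\left(-6\right) \left(-1\right) + F{\left(6,6 \right)} \left(-3\right) 3\right) = 136 \left(\left(-6\right) \left(-1\right) + 4 \cdot 6 \left(-3\right) 3\right) = 136 \left(6 + 24 \left(-3\right) 3\right) = 136 \left(6 - 216\right) = 136 \left(-210\right) = -28560$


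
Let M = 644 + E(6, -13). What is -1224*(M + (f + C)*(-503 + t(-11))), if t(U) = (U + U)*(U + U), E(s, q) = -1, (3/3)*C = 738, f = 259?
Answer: 22399200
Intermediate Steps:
C = 738
M = 643 (M = 644 - 1 = 643)
t(U) = 4*U² (t(U) = (2*U)*(2*U) = 4*U²)
-1224*(M + (f + C)*(-503 + t(-11))) = -1224*(643 + (259 + 738)*(-503 + 4*(-11)²)) = -1224*(643 + 997*(-503 + 4*121)) = -1224*(643 + 997*(-503 + 484)) = -1224*(643 + 997*(-19)) = -1224*(643 - 18943) = -1224*(-18300) = 22399200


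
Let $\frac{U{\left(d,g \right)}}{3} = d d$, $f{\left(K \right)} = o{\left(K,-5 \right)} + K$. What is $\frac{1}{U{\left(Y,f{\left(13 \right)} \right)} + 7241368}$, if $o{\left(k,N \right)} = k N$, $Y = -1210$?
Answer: $\frac{1}{11633668} \approx 8.5957 \cdot 10^{-8}$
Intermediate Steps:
$o{\left(k,N \right)} = N k$
$f{\left(K \right)} = - 4 K$ ($f{\left(K \right)} = - 5 K + K = - 4 K$)
$U{\left(d,g \right)} = 3 d^{2}$ ($U{\left(d,g \right)} = 3 d d = 3 d^{2}$)
$\frac{1}{U{\left(Y,f{\left(13 \right)} \right)} + 7241368} = \frac{1}{3 \left(-1210\right)^{2} + 7241368} = \frac{1}{3 \cdot 1464100 + 7241368} = \frac{1}{4392300 + 7241368} = \frac{1}{11633668}$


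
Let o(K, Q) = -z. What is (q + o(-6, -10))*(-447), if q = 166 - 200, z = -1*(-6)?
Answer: 17880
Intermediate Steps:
z = 6
o(K, Q) = -6 (o(K, Q) = -1*6 = -6)
q = -34
(q + o(-6, -10))*(-447) = (-34 - 6)*(-447) = -40*(-447) = 17880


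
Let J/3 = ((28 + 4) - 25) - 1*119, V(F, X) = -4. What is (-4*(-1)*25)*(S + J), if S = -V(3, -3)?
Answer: -33200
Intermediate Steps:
S = 4 (S = -1*(-4) = 4)
J = -336 (J = 3*(((28 + 4) - 25) - 1*119) = 3*((32 - 25) - 119) = 3*(7 - 119) = 3*(-112) = -336)
(-4*(-1)*25)*(S + J) = (-4*(-1)*25)*(4 - 336) = (4*25)*(-332) = 100*(-332) = -33200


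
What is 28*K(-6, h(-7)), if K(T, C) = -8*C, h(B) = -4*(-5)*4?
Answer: -17920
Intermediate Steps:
h(B) = 80 (h(B) = 20*4 = 80)
28*K(-6, h(-7)) = 28*(-8*80) = 28*(-640) = -17920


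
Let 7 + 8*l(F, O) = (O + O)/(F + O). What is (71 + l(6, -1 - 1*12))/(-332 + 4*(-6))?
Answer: -3953/19936 ≈ -0.19828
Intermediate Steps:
l(F, O) = -7/8 + O/(4*(F + O)) (l(F, O) = -7/8 + ((O + O)/(F + O))/8 = -7/8 + ((2*O)/(F + O))/8 = -7/8 + (2*O/(F + O))/8 = -7/8 + O/(4*(F + O)))
(71 + l(6, -1 - 1*12))/(-332 + 4*(-6)) = (71 + (-7*6 - 5*(-1 - 1*12))/(8*(6 + (-1 - 1*12))))/(-332 + 4*(-6)) = (71 + (-42 - 5*(-1 - 12))/(8*(6 + (-1 - 12))))/(-332 - 24) = (71 + (-42 - 5*(-13))/(8*(6 - 13)))/(-356) = (71 + (⅛)*(-42 + 65)/(-7))*(-1/356) = (71 + (⅛)*(-⅐)*23)*(-1/356) = (71 - 23/56)*(-1/356) = (3953/56)*(-1/356) = -3953/19936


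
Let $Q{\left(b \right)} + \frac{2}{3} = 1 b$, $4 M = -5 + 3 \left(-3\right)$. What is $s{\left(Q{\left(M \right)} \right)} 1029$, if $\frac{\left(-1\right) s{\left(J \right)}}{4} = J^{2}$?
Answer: $- \frac{214375}{3} \approx -71458.0$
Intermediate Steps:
$M = - \frac{7}{2}$ ($M = \frac{-5 + 3 \left(-3\right)}{4} = \frac{-5 - 9}{4} = \frac{1}{4} \left(-14\right) = - \frac{7}{2} \approx -3.5$)
$Q{\left(b \right)} = - \frac{2}{3} + b$ ($Q{\left(b \right)} = - \frac{2}{3} + 1 b = - \frac{2}{3} + b$)
$s{\left(J \right)} = - 4 J^{2}$
$s{\left(Q{\left(M \right)} \right)} 1029 = - 4 \left(- \frac{2}{3} - \frac{7}{2}\right)^{2} \cdot 1029 = - 4 \left(- \frac{25}{6}\right)^{2} \cdot 1029 = \left(-4\right) \frac{625}{36} \cdot 1029 = \left(- \frac{625}{9}\right) 1029 = - \frac{214375}{3}$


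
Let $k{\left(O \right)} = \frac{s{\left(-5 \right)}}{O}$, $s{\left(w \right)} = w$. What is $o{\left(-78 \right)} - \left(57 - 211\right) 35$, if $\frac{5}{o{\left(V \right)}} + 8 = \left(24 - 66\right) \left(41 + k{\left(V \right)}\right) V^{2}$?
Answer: $\frac{56557464035}{10493036} \approx 5390.0$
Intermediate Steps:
$k{\left(O \right)} = - \frac{5}{O}$
$o{\left(V \right)} = \frac{5}{-8 + V^{2} \left(-1722 + \frac{210}{V}\right)}$ ($o{\left(V \right)} = \frac{5}{-8 + \left(24 - 66\right) \left(41 - \frac{5}{V}\right) V^{2}} = \frac{5}{-8 + - 42 \left(41 - \frac{5}{V}\right) V^{2}} = \frac{5}{-8 + \left(-1722 + \frac{210}{V}\right) V^{2}} = \frac{5}{-8 + V^{2} \left(-1722 + \frac{210}{V}\right)}$)
$o{\left(-78 \right)} - \left(57 - 211\right) 35 = - \frac{5}{8 - -16380 + 1722 \left(-78\right)^{2}} - \left(57 - 211\right) 35 = - \frac{5}{8 + 16380 + 1722 \cdot 6084} - \left(-154\right) 35 = - \frac{5}{8 + 16380 + 10476648} - -5390 = - \frac{5}{10493036} + 5390 = \frac{56557464035}{10493036}$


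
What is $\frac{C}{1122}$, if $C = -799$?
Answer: $- \frac{47}{66} \approx -0.71212$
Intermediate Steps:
$\frac{C}{1122} = - \frac{799}{1122} = \left(-799\right) \frac{1}{1122} = - \frac{47}{66}$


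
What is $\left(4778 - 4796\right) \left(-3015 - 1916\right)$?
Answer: $88758$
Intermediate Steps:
$\left(4778 - 4796\right) \left(-3015 - 1916\right) = \left(-18\right) \left(-4931\right) = 88758$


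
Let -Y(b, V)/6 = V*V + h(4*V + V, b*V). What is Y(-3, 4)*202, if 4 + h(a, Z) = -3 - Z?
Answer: -25452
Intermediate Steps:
h(a, Z) = -7 - Z (h(a, Z) = -4 + (-3 - Z) = -7 - Z)
Y(b, V) = 42 - 6*V² + 6*V*b (Y(b, V) = -6*(V*V + (-7 - b*V)) = -6*(V² + (-7 - V*b)) = -6*(-7 + V² - V*b) = 42 - 6*V² + 6*V*b)
Y(-3, 4)*202 = (42 - 6*4² + 6*4*(-3))*202 = (42 - 6*16 - 72)*202 = (42 - 96 - 72)*202 = -126*202 = -25452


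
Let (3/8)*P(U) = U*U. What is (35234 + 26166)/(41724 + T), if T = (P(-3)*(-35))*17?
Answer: 15350/6861 ≈ 2.2373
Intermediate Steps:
P(U) = 8*U²/3 (P(U) = 8*(U*U)/3 = 8*U²/3)
T = -14280 (T = (((8/3)*(-3)²)*(-35))*17 = (((8/3)*9)*(-35))*17 = (24*(-35))*17 = -840*17 = -14280)
(35234 + 26166)/(41724 + T) = (35234 + 26166)/(41724 - 14280) = 61400/27444 = 61400*(1/27444) = 15350/6861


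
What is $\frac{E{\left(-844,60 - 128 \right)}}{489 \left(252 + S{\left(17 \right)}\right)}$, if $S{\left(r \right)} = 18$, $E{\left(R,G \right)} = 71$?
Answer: $\frac{71}{132030} \approx 0.00053776$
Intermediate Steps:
$\frac{E{\left(-844,60 - 128 \right)}}{489 \left(252 + S{\left(17 \right)}\right)} = \frac{71}{489 \left(252 + 18\right)} = \frac{71}{489 \cdot 270} = \frac{71}{132030}$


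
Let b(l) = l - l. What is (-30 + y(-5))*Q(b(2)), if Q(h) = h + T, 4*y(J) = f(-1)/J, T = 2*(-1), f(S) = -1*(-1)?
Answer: 601/10 ≈ 60.100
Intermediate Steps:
f(S) = 1
T = -2
b(l) = 0
y(J) = 1/(4*J) (y(J) = (1/J)/4 = 1/(4*J))
Q(h) = -2 + h (Q(h) = h - 2 = -2 + h)
(-30 + y(-5))*Q(b(2)) = (-30 + (¼)/(-5))*(-2 + 0) = (-30 + (¼)*(-⅕))*(-2) = (-30 - 1/20)*(-2) = -601/20*(-2) = 601/10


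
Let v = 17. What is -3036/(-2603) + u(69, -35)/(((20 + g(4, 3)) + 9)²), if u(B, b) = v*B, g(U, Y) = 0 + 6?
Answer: 6772419/3188675 ≈ 2.1239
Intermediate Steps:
g(U, Y) = 6
u(B, b) = 17*B
-3036/(-2603) + u(69, -35)/(((20 + g(4, 3)) + 9)²) = -3036/(-2603) + (17*69)/(((20 + 6) + 9)²) = -3036*(-1/2603) + 1173/((26 + 9)²) = 3036/2603 + 1173/(35²) = 3036/2603 + 1173/1225 = 6772419/3188675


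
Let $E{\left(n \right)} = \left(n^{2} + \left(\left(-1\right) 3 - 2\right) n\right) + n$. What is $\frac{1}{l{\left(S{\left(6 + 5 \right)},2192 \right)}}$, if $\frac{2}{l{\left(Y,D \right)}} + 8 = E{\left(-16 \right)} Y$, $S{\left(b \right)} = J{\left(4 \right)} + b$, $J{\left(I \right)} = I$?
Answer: $2396$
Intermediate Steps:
$E{\left(n \right)} = n^{2} - 4 n$ ($E{\left(n \right)} = \left(n^{2} + \left(-3 - 2\right) n\right) + n = \left(n^{2} - 5 n\right) + n = n^{2} - 4 n$)
$S{\left(b \right)} = 4 + b$
$l{\left(Y,D \right)} = \frac{2}{-8 + 320 Y}$ ($l{\left(Y,D \right)} = \frac{2}{-8 + - 16 \left(-4 - 16\right) Y} = \frac{2}{-8 + \left(-16\right) \left(-20\right) Y} = \frac{2}{-8 + 320 Y}$)
$\frac{1}{l{\left(S{\left(6 + 5 \right)},2192 \right)}} = \frac{1}{\frac{1}{4} \frac{1}{-1 + 40 \left(4 + \left(6 + 5\right)\right)}} = \frac{1}{\frac{1}{4} \frac{1}{-1 + 40 \left(4 + 11\right)}} = \frac{1}{\frac{1}{4} \frac{1}{-1 + 40 \cdot 15}} = \frac{1}{\frac{1}{4} \frac{1}{-1 + 600}} = \frac{1}{\frac{1}{4} \cdot \frac{1}{599}} = \frac{1}{\frac{1}{2396}} = 2396$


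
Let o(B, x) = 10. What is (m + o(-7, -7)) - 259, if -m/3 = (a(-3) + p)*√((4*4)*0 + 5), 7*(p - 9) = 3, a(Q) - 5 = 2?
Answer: -249 - 345*√5/7 ≈ -359.21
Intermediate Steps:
a(Q) = 7 (a(Q) = 5 + 2 = 7)
p = 66/7 (p = 9 + (⅐)*3 = 9 + 3/7 = 66/7 ≈ 9.4286)
m = -345*√5/7 (m = -3*(7 + 66/7)*√((4*4)*0 + 5) = -345*√(16*0 + 5)/7 = -345*√(0 + 5)/7 = -345*√5/7 ≈ -110.21)
(m + o(-7, -7)) - 259 = (-345*√5/7 + 10) - 259 = (10 - 345*√5/7) - 259 = -249 - 345*√5/7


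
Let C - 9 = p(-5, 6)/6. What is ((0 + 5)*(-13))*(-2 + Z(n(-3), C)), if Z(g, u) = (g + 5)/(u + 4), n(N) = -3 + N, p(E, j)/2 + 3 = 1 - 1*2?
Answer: 949/7 ≈ 135.57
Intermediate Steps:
p(E, j) = -8 (p(E, j) = -6 + 2*(1 - 1*2) = -6 + 2*(1 - 2) = -6 + 2*(-1) = -6 - 2 = -8)
C = 23/3 (C = 9 - 8/6 = 9 - 8*1/6 = 9 - 4/3 = 23/3 ≈ 7.6667)
Z(g, u) = (5 + g)/(4 + u)
((0 + 5)*(-13))*(-2 + Z(n(-3), C)) = ((0 + 5)*(-13))*(-2 + (5 + (-3 - 3))/(4 + 23/3)) = (5*(-13))*(-2 + (5 - 6)/(35/3)) = -65*(-2 + (3/35)*(-1)) = -65*(-2 - 3/35) = -65*(-73/35) = 949/7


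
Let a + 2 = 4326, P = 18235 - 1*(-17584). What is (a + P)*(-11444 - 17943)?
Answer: -1179682341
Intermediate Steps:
P = 35819 (P = 18235 + 17584 = 35819)
a = 4324 (a = -2 + 4326 = 4324)
(a + P)*(-11444 - 17943) = (4324 + 35819)*(-11444 - 17943) = 40143*(-29387) = -1179682341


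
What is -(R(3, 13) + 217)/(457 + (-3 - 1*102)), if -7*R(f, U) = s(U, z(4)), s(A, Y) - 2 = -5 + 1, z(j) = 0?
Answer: -1521/2464 ≈ -0.61729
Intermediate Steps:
s(A, Y) = -2 (s(A, Y) = 2 + (-5 + 1) = 2 - 4 = -2)
R(f, U) = 2/7 (R(f, U) = -1/7*(-2) = 2/7)
-(R(3, 13) + 217)/(457 + (-3 - 1*102)) = -(2/7 + 217)/(457 + (-3 - 1*102)) = -1521/(7*(457 + (-3 - 102))) = -1521/(7*(457 - 105)) = -1521/(7*352) = -1*1521/2464 = -1521/2464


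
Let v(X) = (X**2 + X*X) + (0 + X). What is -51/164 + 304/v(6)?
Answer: 22939/6396 ≈ 3.5865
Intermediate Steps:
v(X) = X + 2*X**2 (v(X) = (X**2 + X**2) + X = 2*X**2 + X = X + 2*X**2)
-51/164 + 304/v(6) = -51/164 + 304/((6*(1 + 2*6))) = -51*1/164 + 304/((6*(1 + 12))) = -51/164 + 304/((6*13)) = -51/164 + 304/78 = -51/164 + 304*(1/78) = -51/164 + 152/39 = 22939/6396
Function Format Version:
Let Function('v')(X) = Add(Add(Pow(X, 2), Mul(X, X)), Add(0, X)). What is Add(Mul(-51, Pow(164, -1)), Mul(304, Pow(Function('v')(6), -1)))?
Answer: Rational(22939, 6396) ≈ 3.5865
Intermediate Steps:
Function('v')(X) = Add(X, Mul(2, Pow(X, 2))) (Function('v')(X) = Add(Add(Pow(X, 2), Pow(X, 2)), X) = Add(Mul(2, Pow(X, 2)), X) = Add(X, Mul(2, Pow(X, 2))))
Add(Mul(-51, Pow(164, -1)), Mul(304, Pow(Function('v')(6), -1))) = Add(Mul(-51, Pow(164, -1)), Mul(304, Pow(Mul(6, Add(1, Mul(2, 6))), -1))) = Add(Mul(-51, Rational(1, 164)), Mul(304, Pow(Mul(6, Add(1, 12)), -1))) = Add(Rational(-51, 164), Mul(304, Pow(Mul(6, 13), -1))) = Add(Rational(-51, 164), Mul(304, Pow(78, -1))) = Add(Rational(-51, 164), Mul(304, Rational(1, 78))) = Add(Rational(-51, 164), Rational(152, 39)) = Rational(22939, 6396)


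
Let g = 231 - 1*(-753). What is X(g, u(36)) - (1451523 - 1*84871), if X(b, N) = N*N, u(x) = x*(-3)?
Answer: -1354988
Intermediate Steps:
g = 984 (g = 231 + 753 = 984)
u(x) = -3*x
X(b, N) = N²
X(g, u(36)) - (1451523 - 1*84871) = (-3*36)² - (1451523 - 1*84871) = (-108)² - (1451523 - 84871) = 11664 - 1*1366652 = 11664 - 1366652 = -1354988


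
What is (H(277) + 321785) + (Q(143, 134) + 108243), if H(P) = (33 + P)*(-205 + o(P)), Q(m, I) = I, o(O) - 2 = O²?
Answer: 24153222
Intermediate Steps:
o(O) = 2 + O²
H(P) = (-203 + P²)*(33 + P) (H(P) = (33 + P)*(-205 + (2 + P²)) = (33 + P)*(-203 + P²) = (-203 + P²)*(33 + P))
(H(277) + 321785) + (Q(143, 134) + 108243) = ((-6699 + 277³ - 203*277 + 33*277²) + 321785) + (134 + 108243) = ((-6699 + 21253933 - 56231 + 33*76729) + 321785) + 108377 = ((-6699 + 21253933 - 56231 + 2532057) + 321785) + 108377 = (23723060 + 321785) + 108377 = 24044845 + 108377 = 24153222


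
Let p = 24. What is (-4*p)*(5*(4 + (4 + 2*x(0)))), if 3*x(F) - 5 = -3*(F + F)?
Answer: -5440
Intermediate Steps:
x(F) = 5/3 - 2*F (x(F) = 5/3 + (-3*(F + F))/3 = 5/3 + (-6*F)/3 = 5/3 - 2*F)
(-4*p)*(5*(4 + (4 + 2*x(0)))) = (-4*24)*(5*(4 + (4 + 2*(5/3 - 2*0)))) = -480*(4 + (4 + 2*(5/3 + 0))) = -480*(4 + (4 + 2*(5/3))) = -480*(4 + (4 + 10/3)) = -480*(4 + 22/3) = -480*34/3 = -96*170/3 = -5440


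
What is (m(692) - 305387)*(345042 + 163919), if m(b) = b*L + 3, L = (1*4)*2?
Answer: -152610937928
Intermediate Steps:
L = 8 (L = 4*2 = 8)
m(b) = 3 + 8*b (m(b) = b*8 + 3 = 8*b + 3 = 3 + 8*b)
(m(692) - 305387)*(345042 + 163919) = ((3 + 8*692) - 305387)*(345042 + 163919) = ((3 + 5536) - 305387)*508961 = (5539 - 305387)*508961 = -299848*508961 = -152610937928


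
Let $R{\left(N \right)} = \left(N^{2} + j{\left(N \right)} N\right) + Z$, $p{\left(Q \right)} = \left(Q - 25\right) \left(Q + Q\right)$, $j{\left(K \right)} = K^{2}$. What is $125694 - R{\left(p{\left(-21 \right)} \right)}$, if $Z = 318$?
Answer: $-7215036816$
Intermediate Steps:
$p{\left(Q \right)} = 2 Q \left(-25 + Q\right)$ ($p{\left(Q \right)} = \left(-25 + Q\right) 2 Q = 2 Q \left(-25 + Q\right)$)
$R{\left(N \right)} = 318 + N^{2} + N^{3}$ ($R{\left(N \right)} = \left(N^{2} + N^{2} N\right) + 318 = \left(N^{2} + N^{3}\right) + 318 = 318 + N^{2} + N^{3}$)
$125694 - R{\left(p{\left(-21 \right)} \right)} = 125694 - \left(318 + \left(2 \left(-21\right) \left(-25 - 21\right)\right)^{2} + \left(2 \left(-21\right) \left(-25 - 21\right)\right)^{3}\right) = 125694 - \left(318 + \left(2 \left(-21\right) \left(-46\right)\right)^{2} + \left(2 \left(-21\right) \left(-46\right)\right)^{3}\right) = 125694 - \left(318 + 1932^{2} + 1932^{3}\right) = 125694 - \left(318 + 3732624 + 7211429568\right) = 125694 - 7215162510 = -7215036816$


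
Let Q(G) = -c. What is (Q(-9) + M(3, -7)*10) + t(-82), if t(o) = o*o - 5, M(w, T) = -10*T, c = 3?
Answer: 7416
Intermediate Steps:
t(o) = -5 + o² (t(o) = o² - 5 = -5 + o²)
Q(G) = -3 (Q(G) = -1*3 = -3)
(Q(-9) + M(3, -7)*10) + t(-82) = (-3 - 10*(-7)*10) + (-5 + (-82)²) = (-3 + 70*10) + (-5 + 6724) = (-3 + 700) + 6719 = 697 + 6719 = 7416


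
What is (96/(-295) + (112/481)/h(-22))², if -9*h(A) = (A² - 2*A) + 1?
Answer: 611299120087296/5634372150627025 ≈ 0.10849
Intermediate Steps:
h(A) = -⅑ - A²/9 + 2*A/9 (h(A) = -((A² - 2*A) + 1)/9 = -(1 + A² - 2*A)/9 = -⅑ - A²/9 + 2*A/9)
(96/(-295) + (112/481)/h(-22))² = (96/(-295) + (112/481)/(-⅑ - ⅑*(-22)² + (2/9)*(-22)))² = (96*(-1/295) + (112*(1/481))/(-⅑ - ⅑*484 - 44/9))² = (-96/295 + 112/(481*(-⅑ - 484/9 - 44/9)))² = (-96/295 + 112/(481*(-529/9)))² = (-96/295 + (112/481)*(-9/529))² = (-96/295 - 1008/254449)² = (-24724464/75062455)² = 611299120087296/5634372150627025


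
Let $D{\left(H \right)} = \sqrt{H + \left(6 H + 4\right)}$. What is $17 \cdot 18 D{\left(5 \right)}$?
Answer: $306 \sqrt{39} \approx 1911.0$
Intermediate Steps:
$D{\left(H \right)} = \sqrt{4 + 7 H}$ ($D{\left(H \right)} = \sqrt{H + \left(4 + 6 H\right)} = \sqrt{4 + 7 H}$)
$17 \cdot 18 D{\left(5 \right)} = 17 \cdot 18 \sqrt{4 + 7 \cdot 5} = 306 \sqrt{4 + 35} = 306 \sqrt{39}$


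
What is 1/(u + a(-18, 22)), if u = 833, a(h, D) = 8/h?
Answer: 9/7493 ≈ 0.0012011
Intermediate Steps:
1/(u + a(-18, 22)) = 1/(833 + 8/(-18)) = 1/(833 + 8*(-1/18)) = 1/(833 - 4/9) = 1/(7493/9) = 9/7493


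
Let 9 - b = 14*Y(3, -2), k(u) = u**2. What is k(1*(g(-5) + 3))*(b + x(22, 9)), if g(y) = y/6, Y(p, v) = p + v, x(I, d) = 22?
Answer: 2873/36 ≈ 79.806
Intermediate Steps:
g(y) = y/6 (g(y) = y*(1/6) = y/6)
b = -5 (b = 9 - 14*(3 - 2) = 9 - 14 = -5)
k(1*(g(-5) + 3))*(b + x(22, 9)) = (1*((1/6)*(-5) + 3))**2*(-5 + 22) = (1*(-5/6 + 3))**2*17 = (1*(13/6))**2*17 = (13/6)**2*17 = (169/36)*17 = 2873/36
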